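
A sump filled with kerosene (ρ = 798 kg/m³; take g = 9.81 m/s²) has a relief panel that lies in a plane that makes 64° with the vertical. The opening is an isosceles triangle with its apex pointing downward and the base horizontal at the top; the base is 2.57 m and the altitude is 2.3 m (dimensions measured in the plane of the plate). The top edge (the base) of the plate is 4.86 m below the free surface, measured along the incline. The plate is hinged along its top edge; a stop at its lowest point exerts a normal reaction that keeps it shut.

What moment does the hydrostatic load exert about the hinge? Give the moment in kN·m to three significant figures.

γ = ρg = 798 × 9.81 / 1000 = 7.82838 kN/m³.
The plate makes 64° with the vertical, i.e. θ = 90° − 64° = 26° to the horizontal. Measuring y along the incline from the free-surface line, vertical depth h = y·sinθ with sinθ = 0.438371.
With the apex down, the centroid sits h/3 = 2.3/3 = 0.766667 m below the base (the top edge), so y_c = 4.86 + 0.766667 = 5.62667 m and h_c = 5.62667 × 0.438371 = 2.46657 m.
A = ½ × 2.57 × 2.3 = 2.9555 m².
Resultant F = γ·h_c·A = 7.82838 × 2.46657 × 2.9555 = 57.0685 kN.
I_c = b·h³/36 = 2.57 × 2.3³/36 = 0.868589 m⁴.
Centre of pressure: y_p = y_c + I_c/(y_c·A) = 5.62667 + 0.868589/(5.62667 × 2.9555) = 5.62667 + 0.0522314 = 5.6789 m along the plane.
The resultant acts 0.766667 + 0.0522314 = 0.818898 m (along the plate) below the hinge at the top edge, so the moment about the hinge is M = F × 0.818898 = 57.0685 × 0.818898 = 46.7333 kN·m.

M ≈ 46.7 kN·m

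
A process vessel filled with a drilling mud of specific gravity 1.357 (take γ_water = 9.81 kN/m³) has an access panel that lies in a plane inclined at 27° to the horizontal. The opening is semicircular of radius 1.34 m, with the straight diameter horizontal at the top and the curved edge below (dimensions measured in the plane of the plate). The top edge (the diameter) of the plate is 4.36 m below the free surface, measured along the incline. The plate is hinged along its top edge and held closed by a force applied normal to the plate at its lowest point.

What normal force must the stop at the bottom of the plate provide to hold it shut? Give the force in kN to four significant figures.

P ≈ 37.25 kN

γ = 1.357 × 9.81 = 13.31217 kN/m³.
Let θ = 27° be the plate's angle to the horizontal; measure y along the incline from where the plane meets the free surface. Vertical depth h = y·sinθ with sinθ = 0.453990.
The centroid of a semicircle lies 4r/(3π) = 0.568714 m from the diameter, here below the top edge, so y_c = 4.36 + 0.568714 = 4.92871 m and h_c = 4.92871 × 0.453990 = 2.23759 m.
A = πr²/2 = π × 1.34²/2 = 2.82052 m².
Resultant F = γ·h_c·A = 13.31217 × 2.23759 × 2.82052 = 84.0153 kN.
I_c = (π/8 − 8/(9π))·r⁴ = 0.109757 × 1.34⁴ = 0.353876 m⁴.
Centre of pressure: y_p = y_c + I_c/(y_c·A) = 4.92871 + 0.353876/(4.92871 × 2.82052) = 4.92871 + 0.0254559 = 4.95417 m along the plane.
The resultant acts 0.568714 + 0.0254559 = 0.59417 m (along the plate) below the hinge at the top edge, so the moment about the hinge is M = F × 0.59417 = 84.0153 × 0.59417 = 49.9194 kN·m.
A normal force at the bottom, 1.34 m from the hinge, must supply this moment: P = 49.9194/1.34 = 37.2533 kN.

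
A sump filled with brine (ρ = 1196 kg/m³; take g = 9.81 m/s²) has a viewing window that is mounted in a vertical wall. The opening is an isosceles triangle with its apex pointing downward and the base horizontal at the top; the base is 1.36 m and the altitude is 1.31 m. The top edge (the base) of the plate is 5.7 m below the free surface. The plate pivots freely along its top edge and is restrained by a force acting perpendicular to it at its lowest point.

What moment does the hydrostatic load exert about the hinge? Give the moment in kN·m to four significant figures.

γ = ρg = 1196 × 9.81 / 1000 = 11.73276 kN/m³.
With the apex down, the centroid sits h/3 = 1.31/3 = 0.436667 m below the base (the top edge), so the centroid depth is h_c = 5.7 + 0.436667 = 6.13667 m.
A = ½ × 1.36 × 1.31 = 0.8908 m².
Resultant F = γ·h_c·A = 11.73276 × 6.13667 × 0.8908 = 64.1377 kN.
I_c = b·h³/36 = 1.36 × 1.31³/36 = 0.0849279 m⁴.
Centre of pressure: y_p = y_c + I_c/(y_c·A) = 6.13667 + 0.0849279/(6.13667 × 0.8908) = 6.13667 + 0.0155359 = 6.15221 m along the plane.
The resultant acts 0.436667 + 0.0155359 = 0.452203 m (along the plate) below the hinge at the top edge, so the moment about the hinge is M = F × 0.452203 = 64.1377 × 0.452203 = 29.0033 kN·m.

M ≈ 29.00 kN·m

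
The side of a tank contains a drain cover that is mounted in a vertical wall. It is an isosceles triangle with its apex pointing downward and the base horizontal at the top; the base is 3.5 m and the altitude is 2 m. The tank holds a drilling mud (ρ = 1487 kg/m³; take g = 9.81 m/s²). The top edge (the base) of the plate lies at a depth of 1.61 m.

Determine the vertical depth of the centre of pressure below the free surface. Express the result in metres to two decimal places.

h_p = 2.37 m

γ = ρg = 1487 × 9.81 / 1000 = 14.58747 kN/m³.
With the apex down, the centroid sits h/3 = 2/3 = 0.666667 m below the base (the top edge), so the centroid depth is h_c = 1.61 + 0.666667 = 2.27667 m.
A = ½ × 3.5 × 2 = 3.5 m².
Resultant F = γ·h_c·A = 14.58747 × 2.27667 × 3.5 = 116.238 kN.
I_c = b·h³/36 = 3.5 × 2³/36 = 0.777778 m⁴.
Centre of pressure: y_p = y_c + I_c/(y_c·A) = 2.27667 + 0.777778/(2.27667 × 3.5) = 2.27667 + 0.0976085 = 2.37428 m along the plane.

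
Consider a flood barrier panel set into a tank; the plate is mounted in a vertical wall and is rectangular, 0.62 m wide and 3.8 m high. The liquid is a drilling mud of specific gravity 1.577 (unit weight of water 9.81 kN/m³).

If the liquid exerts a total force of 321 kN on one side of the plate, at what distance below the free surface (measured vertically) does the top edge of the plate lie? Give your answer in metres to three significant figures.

γ = 1.577 × 9.81 = 15.47037 kN/m³.
A = 0.62 × 3.8 = 2.356 m².
From F = γ·h_c·A, the centroid depth is h_c = 321/(15.47037 × 2.356) = 8.80702 m.
The centroid lies 3.8/2 = 1.9 m below the top edge, so the top edge sits at h_top = 8.80702 − 1.9 = 6.90702 m below the surface.

d_top ≈ 6.91 m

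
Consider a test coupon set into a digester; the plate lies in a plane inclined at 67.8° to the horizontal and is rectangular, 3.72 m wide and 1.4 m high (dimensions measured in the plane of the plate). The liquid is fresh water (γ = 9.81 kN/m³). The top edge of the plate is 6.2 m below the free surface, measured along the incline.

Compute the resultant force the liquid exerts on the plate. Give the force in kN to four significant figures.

F ≈ 326.4 kN

γ = 9.81 kN/m³.
Let θ = 67.8° be the plate's angle to the horizontal; measure y along the incline from where the plane meets the free surface. Vertical depth h = y·sinθ with sinθ = 0.925871.
The centroid lies 1.4/2 = 0.7 m below the top edge, so y_c = 6.2 + 0.7 = 6.9 m and h_c = 6.9 × 0.925871 = 6.38851 m.
A = 3.72 × 1.4 = 5.208 m².
Resultant F = γ·h_c·A = 9.81 × 6.38851 × 5.208 = 326.392 kN.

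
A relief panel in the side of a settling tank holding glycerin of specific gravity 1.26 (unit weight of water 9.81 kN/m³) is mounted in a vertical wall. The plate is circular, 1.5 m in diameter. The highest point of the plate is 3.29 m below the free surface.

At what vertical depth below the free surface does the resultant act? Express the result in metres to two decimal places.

h_p = 4.07 m

γ = 1.26 × 9.81 = 12.3606 kN/m³.
The centroid is at the centre, 0.75 m below the top of the plate, so the centroid depth is h_c = 3.29 + 0.75 = 4.04 m.
A = π(0.75)² = 1.76715 m².
Resultant F = γ·h_c·A = 12.3606 × 4.04 × 1.76715 = 88.2459 kN.
I_c = πr⁴/4 = π × 0.75⁴/4 = 0.248505 m⁴.
Centre of pressure: y_p = y_c + I_c/(y_c·A) = 4.04 + 0.248505/(4.04 × 1.76715) = 4.04 + 0.0348081 = 4.07481 m along the plane.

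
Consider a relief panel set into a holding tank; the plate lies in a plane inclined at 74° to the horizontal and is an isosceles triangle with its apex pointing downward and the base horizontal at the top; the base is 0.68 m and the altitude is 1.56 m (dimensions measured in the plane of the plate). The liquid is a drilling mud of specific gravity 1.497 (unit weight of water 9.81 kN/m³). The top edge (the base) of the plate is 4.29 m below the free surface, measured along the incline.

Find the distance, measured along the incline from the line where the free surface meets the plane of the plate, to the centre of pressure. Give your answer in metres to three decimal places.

γ = 1.497 × 9.81 = 14.68557 kN/m³.
Let θ = 74° be the plate's angle to the horizontal; measure y along the incline from where the plane meets the free surface. Vertical depth h = y·sinθ with sinθ = 0.961262.
With the apex down, the centroid sits h/3 = 1.56/3 = 0.52 m below the base (the top edge), so y_c = 4.29 + 0.52 = 4.81 m and h_c = 4.81 × 0.961262 = 4.62367 m.
A = ½ × 0.68 × 1.56 = 0.5304 m².
Resultant F = γ·h_c·A = 14.68557 × 4.62367 × 0.5304 = 36.0148 kN.
I_c = b·h³/36 = 0.68 × 1.56³/36 = 0.0717101 m⁴.
Centre of pressure: y_p = y_c + I_c/(y_c·A) = 4.81 + 0.0717101/(4.81 × 0.5304) = 4.81 + 0.0281081 = 4.83811 m along the plane.

y_p = 4.838 m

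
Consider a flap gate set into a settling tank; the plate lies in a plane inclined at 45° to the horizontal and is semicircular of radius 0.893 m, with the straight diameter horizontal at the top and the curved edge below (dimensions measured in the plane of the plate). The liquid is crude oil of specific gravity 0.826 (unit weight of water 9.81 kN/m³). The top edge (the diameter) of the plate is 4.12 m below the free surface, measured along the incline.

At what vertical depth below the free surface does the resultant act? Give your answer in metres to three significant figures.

γ = 0.826 × 9.81 = 8.10306 kN/m³.
Let θ = 45° be the plate's angle to the horizontal; measure y along the incline from where the plane meets the free surface. Vertical depth h = y·sinθ with sinθ = 0.707107.
The centroid of a semicircle lies 4r/(3π) = 0.379001 m from the diameter, here below the top edge, so y_c = 4.12 + 0.379001 = 4.499 m and h_c = 4.499 × 0.707107 = 3.18127 m.
A = πr²/2 = π × 0.893²/2 = 1.25263 m².
Resultant F = γ·h_c·A = 8.10306 × 3.18127 × 1.25263 = 32.2903 kN.
I_c = (π/8 − 8/(9π))·r⁴ = 0.109757 × 0.893⁴ = 0.0697972 m⁴.
Centre of pressure: y_p = y_c + I_c/(y_c·A) = 4.499 + 0.0697972/(4.499 × 1.25263) = 4.499 + 0.0123851 = 4.51139 m along the plane.
Vertically, h_p = y_p·sinθ = 4.51139 × 0.707107 = 3.19004 m.

h_p = 3.19 m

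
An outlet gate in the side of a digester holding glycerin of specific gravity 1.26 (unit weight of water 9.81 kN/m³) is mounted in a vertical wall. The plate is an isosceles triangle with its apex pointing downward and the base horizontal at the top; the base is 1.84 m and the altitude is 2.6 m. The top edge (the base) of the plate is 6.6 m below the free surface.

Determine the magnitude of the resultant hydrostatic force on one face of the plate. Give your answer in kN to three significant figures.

γ = 1.26 × 9.81 = 12.3606 kN/m³.
With the apex down, the centroid sits h/3 = 2.6/3 = 0.866667 m below the base (the top edge), so the centroid depth is h_c = 6.6 + 0.866667 = 7.46667 m.
A = ½ × 1.84 × 2.6 = 2.392 m².
Resultant F = γ·h_c·A = 12.3606 × 7.46667 × 2.392 = 220.764 kN.

F ≈ 221 kN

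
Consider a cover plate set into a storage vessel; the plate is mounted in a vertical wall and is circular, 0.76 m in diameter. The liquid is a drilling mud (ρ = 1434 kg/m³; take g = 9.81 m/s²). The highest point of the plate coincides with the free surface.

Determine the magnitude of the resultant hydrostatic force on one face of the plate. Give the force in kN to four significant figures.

F ≈ 2.425 kN

γ = ρg = 1434 × 9.81 / 1000 = 14.06754 kN/m³.
The centroid is at the centre, 0.38 m below the top of the plate, so the centroid depth is h_c = 0.38 m.
A = π(0.38)² = 0.453646 m².
Resultant F = γ·h_c·A = 14.06754 × 0.38 × 0.453646 = 2.42504 kN.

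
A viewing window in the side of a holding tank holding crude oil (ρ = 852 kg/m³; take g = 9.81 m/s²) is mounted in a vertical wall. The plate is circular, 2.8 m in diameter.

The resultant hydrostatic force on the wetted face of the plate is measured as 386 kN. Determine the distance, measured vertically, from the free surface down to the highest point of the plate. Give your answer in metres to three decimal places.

d_top ≈ 6.100 m

γ = ρg = 852 × 9.81 / 1000 = 8.35812 kN/m³.
A = π(1.4)² = 6.15752 m².
From F = γ·h_c·A, the centroid depth is h_c = 386/(8.35812 × 6.15752) = 7.5002 m.
The centroid is at the centre, 1.4 m below the top of the plate, so the highest point sits at h_top = 7.5002 − 1.4 = 6.1002 m below the surface.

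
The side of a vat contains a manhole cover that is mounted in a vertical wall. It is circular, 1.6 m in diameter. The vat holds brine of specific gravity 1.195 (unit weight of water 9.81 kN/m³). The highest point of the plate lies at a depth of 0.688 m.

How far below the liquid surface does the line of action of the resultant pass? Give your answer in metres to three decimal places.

h_p = 1.596 m

γ = 1.195 × 9.81 = 11.72295 kN/m³.
The centroid is at the centre, 0.8 m below the top of the plate, so the centroid depth is h_c = 0.688 + 0.8 = 1.488 m.
A = π(0.8)² = 2.01062 m².
Resultant F = γ·h_c·A = 11.72295 × 1.488 × 2.01062 = 35.0728 kN.
I_c = πr⁴/4 = π × 0.8⁴/4 = 0.321699 m⁴.
Centre of pressure: y_p = y_c + I_c/(y_c·A) = 1.488 + 0.321699/(1.488 × 2.01062) = 1.488 + 0.107527 = 1.59553 m along the plane.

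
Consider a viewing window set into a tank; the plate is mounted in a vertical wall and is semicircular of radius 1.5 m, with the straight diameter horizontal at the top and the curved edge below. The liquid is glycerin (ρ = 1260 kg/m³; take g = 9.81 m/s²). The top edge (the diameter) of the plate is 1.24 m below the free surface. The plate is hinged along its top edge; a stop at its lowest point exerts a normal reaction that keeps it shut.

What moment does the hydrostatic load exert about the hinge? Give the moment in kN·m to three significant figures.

γ = ρg = 1260 × 9.81 / 1000 = 12.3606 kN/m³.
The centroid of a semicircle lies 4r/(3π) = 0.63662 m from the diameter, here below the top edge, so the centroid depth is h_c = 1.24 + 0.63662 = 1.87662 m.
A = πr²/2 = π × 1.5²/2 = 3.53429 m².
Resultant F = γ·h_c·A = 12.3606 × 1.87662 × 3.53429 = 81.9819 kN.
I_c = (π/8 − 8/(9π))·r⁴ = 0.109757 × 1.5⁴ = 0.555645 m⁴.
Centre of pressure: y_p = y_c + I_c/(y_c·A) = 1.87662 + 0.555645/(1.87662 × 3.53429) = 1.87662 + 0.0837759 = 1.9604 m along the plane.
The resultant acts 0.63662 + 0.0837759 = 0.720396 m (along the plate) below the hinge at the top edge, so the moment about the hinge is M = F × 0.720396 = 81.9819 × 0.720396 = 59.0594 kN·m.

M ≈ 59.1 kN·m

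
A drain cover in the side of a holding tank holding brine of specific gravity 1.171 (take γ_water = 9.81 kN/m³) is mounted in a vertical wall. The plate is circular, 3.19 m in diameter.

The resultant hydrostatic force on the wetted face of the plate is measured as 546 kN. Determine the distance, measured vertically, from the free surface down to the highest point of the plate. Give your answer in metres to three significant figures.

γ = 1.171 × 9.81 = 11.48751 kN/m³.
A = π(1.595)² = 7.99229 m².
From F = γ·h_c·A, the centroid depth is h_c = 546/(11.48751 × 7.99229) = 5.94697 m.
The centroid is at the centre, 1.595 m below the top of the plate, so the highest point sits at h_top = 5.94697 − 1.595 = 4.35197 m below the surface.

d_top ≈ 4.35 m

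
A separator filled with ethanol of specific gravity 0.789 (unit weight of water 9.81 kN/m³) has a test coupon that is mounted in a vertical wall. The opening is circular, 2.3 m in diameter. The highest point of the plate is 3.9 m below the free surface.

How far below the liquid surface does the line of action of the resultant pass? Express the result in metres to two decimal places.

h_p = 5.12 m

γ = 0.789 × 9.81 = 7.74009 kN/m³.
The centroid is at the centre, 1.15 m below the top of the plate, so the centroid depth is h_c = 3.9 + 1.15 = 5.05 m.
A = π(1.15)² = 4.15476 m².
Resultant F = γ·h_c·A = 7.74009 × 5.05 × 4.15476 = 162.399 kN.
I_c = πr⁴/4 = π × 1.15⁴/4 = 1.37367 m⁴.
Centre of pressure: y_p = y_c + I_c/(y_c·A) = 5.05 + 1.37367/(5.05 × 4.15476) = 5.05 + 0.0654704 = 5.11547 m along the plane.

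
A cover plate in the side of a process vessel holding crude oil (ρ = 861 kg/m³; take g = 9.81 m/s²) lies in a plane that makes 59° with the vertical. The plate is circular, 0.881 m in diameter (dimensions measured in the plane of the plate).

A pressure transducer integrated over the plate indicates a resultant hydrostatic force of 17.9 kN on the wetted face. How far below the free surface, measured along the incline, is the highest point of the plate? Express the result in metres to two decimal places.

y_top ≈ 6.31 m

γ = ρg = 861 × 9.81 / 1000 = 8.44641 kN/m³.
A = π(0.4405)² = 0.609595 m².
From F = γ·h_c·A, the centroid depth is h_c = 17.9/(8.44641 × 0.609595) = 3.47648 m.
The plate makes 59° with the vertical, i.e. θ = 90° − 59° = 31° to the horizontal. Measuring y along the incline from the free-surface line, vertical depth h = y·sinθ with sinθ = 0.515038.
Along the incline, y_c = h_c/sinθ = 3.47648/0.515038 = 6.74995 m.
The centroid is at the centre, 0.4405 m below the top of the plate, so the highest point sits at y_top = 6.74995 − 0.4405 = 6.30945 m along the incline.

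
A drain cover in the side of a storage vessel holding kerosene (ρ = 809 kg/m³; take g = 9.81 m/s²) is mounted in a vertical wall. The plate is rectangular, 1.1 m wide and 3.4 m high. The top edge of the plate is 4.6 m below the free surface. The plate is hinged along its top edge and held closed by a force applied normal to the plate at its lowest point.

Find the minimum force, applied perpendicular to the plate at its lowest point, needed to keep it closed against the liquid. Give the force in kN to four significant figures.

γ = ρg = 809 × 9.81 / 1000 = 7.93629 kN/m³.
The centroid lies 3.4/2 = 1.7 m below the top edge, so the centroid depth is h_c = 4.6 + 1.7 = 6.3 m.
A = 1.1 × 3.4 = 3.74 m².
Resultant F = γ·h_c·A = 7.93629 × 6.3 × 3.74 = 186.995 kN.
I_c = b·h³/12 = 1.1 × 3.4³/12 = 3.60287 m⁴.
Centre of pressure: y_p = y_c + I_c/(y_c·A) = 6.3 + 3.60287/(6.3 × 3.74) = 6.3 + 0.15291 = 6.45291 m along the plane.
The resultant acts 1.7 + 0.15291 = 1.85291 m (along the plate) below the hinge at the top edge, so the moment about the hinge is M = F × 1.85291 = 186.995 × 1.85291 = 346.485 kN·m.
A normal force at the bottom, 3.4 m from the hinge, must supply this moment: P = 346.485/3.4 = 101.907 kN.

P ≈ 101.9 kN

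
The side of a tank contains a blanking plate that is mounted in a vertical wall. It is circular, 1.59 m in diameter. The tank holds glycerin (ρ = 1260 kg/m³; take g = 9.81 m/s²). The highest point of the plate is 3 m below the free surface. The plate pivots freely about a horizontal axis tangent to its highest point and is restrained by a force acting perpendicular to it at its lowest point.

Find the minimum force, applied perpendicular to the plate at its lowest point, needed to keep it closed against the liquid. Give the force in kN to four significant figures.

P ≈ 49.01 kN

γ = ρg = 1260 × 9.81 / 1000 = 12.3606 kN/m³.
The centroid is at the centre, 0.795 m below the top of the plate, so the centroid depth is h_c = 3 + 0.795 = 3.795 m.
A = π(0.795)² = 1.98557 m².
Resultant F = γ·h_c·A = 12.3606 × 3.795 × 1.98557 = 93.1401 kN.
I_c = πr⁴/4 = π × 0.795⁴/4 = 0.313732 m⁴.
Centre of pressure: y_p = y_c + I_c/(y_c·A) = 3.795 + 0.313732/(3.795 × 1.98557) = 3.795 + 0.0416353 = 3.83664 m along the plane.
The resultant acts 0.795 + 0.0416353 = 0.836635 m (along the plate) below the hinge at the top edge, so the moment about the hinge is M = F × 0.836635 = 93.1401 × 0.836635 = 77.9243 kN·m.
A normal force at the bottom, 1.59 m from the hinge, must supply this moment: P = 77.9243/1.59 = 49.009 kN.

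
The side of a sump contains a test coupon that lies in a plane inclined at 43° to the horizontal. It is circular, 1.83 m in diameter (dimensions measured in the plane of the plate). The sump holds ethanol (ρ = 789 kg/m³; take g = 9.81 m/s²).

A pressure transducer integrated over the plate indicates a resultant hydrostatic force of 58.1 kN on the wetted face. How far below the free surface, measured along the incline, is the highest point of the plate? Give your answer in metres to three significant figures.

y_top ≈ 3.27 m

γ = ρg = 789 × 9.81 / 1000 = 7.74009 kN/m³.
A = π(0.915)² = 2.63022 m².
From F = γ·h_c·A, the centroid depth is h_c = 58.1/(7.74009 × 2.63022) = 2.8539 m.
Let θ = 43° be the plate's angle to the horizontal; measure y along the incline from where the plane meets the free surface. Vertical depth h = y·sinθ with sinθ = 0.681998.
Along the incline, y_c = h_c/sinθ = 2.8539/0.681998 = 4.18462 m.
The centroid is at the centre, 0.915 m below the top of the plate, so the highest point sits at y_top = 4.18462 − 0.915 = 3.26962 m along the incline.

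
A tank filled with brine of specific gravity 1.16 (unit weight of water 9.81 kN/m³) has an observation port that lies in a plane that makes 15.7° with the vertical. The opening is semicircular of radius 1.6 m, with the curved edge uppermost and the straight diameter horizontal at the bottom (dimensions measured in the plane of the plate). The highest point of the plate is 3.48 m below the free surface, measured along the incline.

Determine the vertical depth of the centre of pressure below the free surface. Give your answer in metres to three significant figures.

h_p = 4.28 m

γ = 1.16 × 9.81 = 11.3796 kN/m³.
The plate makes 15.7° with the vertical, i.e. θ = 90° − 15.7° = 74.3° to the horizontal. Measuring y along the incline from the free-surface line, vertical depth h = y·sinθ with sinθ = 0.962692.
The centroid lies 4r/(3π) = 0.679061 m above the diameter, so r − 4r/(3π) = 1.6 − 0.679061 = 0.920939 m below the topmost point, so y_c = 3.48 + 0.920939 = 4.40094 m and h_c = 4.40094 × 0.962692 = 4.23675 m.
A = πr²/2 = π × 1.6²/2 = 4.02124 m².
Resultant F = γ·h_c·A = 11.3796 × 4.23675 × 4.02124 = 193.874 kN.
I_c = (π/8 − 8/(9π))·r⁴ = 0.109757 × 1.6⁴ = 0.719303 m⁴.
Centre of pressure: y_p = y_c + I_c/(y_c·A) = 4.40094 + 0.719303/(4.40094 × 4.02124) = 4.40094 + 0.0406449 = 4.44158 m along the plane.
Vertically, h_p = y_p·sinθ = 4.44158 × 0.962692 = 4.27587 m.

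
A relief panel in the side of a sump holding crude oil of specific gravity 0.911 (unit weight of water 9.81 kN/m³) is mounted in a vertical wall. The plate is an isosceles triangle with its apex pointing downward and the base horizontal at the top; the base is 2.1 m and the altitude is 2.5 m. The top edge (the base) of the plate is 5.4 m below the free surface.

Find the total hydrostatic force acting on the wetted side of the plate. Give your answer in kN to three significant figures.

F ≈ 146 kN

γ = 0.911 × 9.81 = 8.93691 kN/m³.
With the apex down, the centroid sits h/3 = 2.5/3 = 0.833333 m below the base (the top edge), so the centroid depth is h_c = 5.4 + 0.833333 = 6.23333 m.
A = ½ × 2.1 × 2.5 = 2.625 m².
Resultant F = γ·h_c·A = 8.93691 × 6.23333 × 2.625 = 146.23 kN.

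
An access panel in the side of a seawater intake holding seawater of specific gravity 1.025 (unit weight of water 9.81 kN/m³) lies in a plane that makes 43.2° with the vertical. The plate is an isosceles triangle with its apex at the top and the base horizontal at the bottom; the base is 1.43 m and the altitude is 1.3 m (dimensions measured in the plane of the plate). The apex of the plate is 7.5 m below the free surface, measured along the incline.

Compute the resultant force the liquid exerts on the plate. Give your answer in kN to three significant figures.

γ = 1.025 × 9.81 = 10.05525 kN/m³.
The plate makes 43.2° with the vertical, i.e. θ = 90° − 43.2° = 46.8° to the horizontal. Measuring y along the incline from the free-surface line, vertical depth h = y·sinθ with sinθ = 0.728969.
With the apex up, the centroid sits 2h/3 = 2 × 1.3/3 = 0.866667 m below the apex, so y_c = 7.5 + 0.866667 = 8.36667 m and h_c = 8.36667 × 0.728969 = 6.09904 m.
A = ½ × 1.43 × 1.3 = 0.9295 m².
Resultant F = γ·h_c·A = 10.05525 × 6.09904 × 0.9295 = 57.0038 kN.

F ≈ 57.0 kN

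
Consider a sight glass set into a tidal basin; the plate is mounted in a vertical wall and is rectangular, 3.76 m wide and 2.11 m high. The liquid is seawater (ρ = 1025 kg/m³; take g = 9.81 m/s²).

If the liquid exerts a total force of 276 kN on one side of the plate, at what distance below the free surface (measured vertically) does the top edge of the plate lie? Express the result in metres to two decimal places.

γ = ρg = 1025 × 9.81 / 1000 = 10.05525 kN/m³.
A = 3.76 × 2.11 = 7.9336 m².
From F = γ·h_c·A, the centroid depth is h_c = 276/(10.05525 × 7.9336) = 3.45976 m.
The centroid lies 2.11/2 = 1.055 m below the top edge, so the top edge sits at h_top = 3.45976 − 1.055 = 2.40476 m below the surface.

d_top ≈ 2.40 m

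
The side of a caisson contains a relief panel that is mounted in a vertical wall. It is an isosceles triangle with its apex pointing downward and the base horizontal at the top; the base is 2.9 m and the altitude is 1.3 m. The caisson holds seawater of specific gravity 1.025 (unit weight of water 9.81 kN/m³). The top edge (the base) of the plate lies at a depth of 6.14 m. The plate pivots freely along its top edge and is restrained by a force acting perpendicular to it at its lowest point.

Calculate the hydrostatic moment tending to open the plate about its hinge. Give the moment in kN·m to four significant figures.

γ = 1.025 × 9.81 = 10.05525 kN/m³.
With the apex down, the centroid sits h/3 = 1.3/3 = 0.433333 m below the base (the top edge), so the centroid depth is h_c = 6.14 + 0.433333 = 6.57333 m.
A = ½ × 2.9 × 1.3 = 1.885 m².
Resultant F = γ·h_c·A = 10.05525 × 6.57333 × 1.885 = 124.592 kN.
I_c = b·h³/36 = 2.9 × 1.3³/36 = 0.176981 m⁴.
Centre of pressure: y_p = y_c + I_c/(y_c·A) = 6.57333 + 0.176981/(6.57333 × 1.885) = 6.57333 + 0.0142833 = 6.58761 m along the plane.
The resultant acts 0.433333 + 0.0142833 = 0.447616 m (along the plate) below the hinge at the top edge, so the moment about the hinge is M = F × 0.447616 = 124.592 × 0.447616 = 55.7694 kN·m.

M ≈ 55.77 kN·m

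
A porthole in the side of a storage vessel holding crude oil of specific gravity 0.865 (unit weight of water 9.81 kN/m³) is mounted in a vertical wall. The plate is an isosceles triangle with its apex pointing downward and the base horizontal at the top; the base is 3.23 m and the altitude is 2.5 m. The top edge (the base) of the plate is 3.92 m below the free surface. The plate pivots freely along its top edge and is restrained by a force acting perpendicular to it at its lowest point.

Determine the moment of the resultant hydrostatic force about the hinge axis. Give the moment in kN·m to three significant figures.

γ = 0.865 × 9.81 = 8.48565 kN/m³.
With the apex down, the centroid sits h/3 = 2.5/3 = 0.833333 m below the base (the top edge), so the centroid depth is h_c = 3.92 + 0.833333 = 4.75333 m.
A = ½ × 3.23 × 2.5 = 4.0375 m².
Resultant F = γ·h_c·A = 8.48565 × 4.75333 × 4.0375 = 162.853 kN.
I_c = b·h³/36 = 3.23 × 2.5³/36 = 1.40191 m⁴.
Centre of pressure: y_p = y_c + I_c/(y_c·A) = 4.75333 + 1.40191/(4.75333 × 4.0375) = 4.75333 + 0.0730482 = 4.82638 m along the plane.
The resultant acts 0.833333 + 0.0730482 = 0.906381 m (along the plate) below the hinge at the top edge, so the moment about the hinge is M = F × 0.906381 = 162.853 × 0.906381 = 147.607 kN·m.

M ≈ 148 kN·m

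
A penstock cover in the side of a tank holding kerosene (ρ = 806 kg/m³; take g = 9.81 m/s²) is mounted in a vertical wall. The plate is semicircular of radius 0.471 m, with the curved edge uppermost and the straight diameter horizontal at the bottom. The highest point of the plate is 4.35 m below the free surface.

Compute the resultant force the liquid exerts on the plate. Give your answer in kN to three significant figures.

γ = ρg = 806 × 9.81 / 1000 = 7.90686 kN/m³.
The centroid lies 4r/(3π) = 0.199899 m above the diameter, so r − 4r/(3π) = 0.471 − 0.199899 = 0.271101 m below the topmost point, so the centroid depth is h_c = 4.35 + 0.271101 = 4.6211 m.
A = πr²/2 = π × 0.471²/2 = 0.348467 m².
Resultant F = γ·h_c·A = 7.90686 × 4.6211 × 0.348467 = 12.7324 kN.

F ≈ 12.7 kN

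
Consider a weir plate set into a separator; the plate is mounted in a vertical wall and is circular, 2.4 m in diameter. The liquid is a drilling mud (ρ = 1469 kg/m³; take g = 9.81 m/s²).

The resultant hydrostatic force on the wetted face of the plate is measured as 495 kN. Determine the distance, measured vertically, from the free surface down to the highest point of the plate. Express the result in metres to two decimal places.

γ = ρg = 1469 × 9.81 / 1000 = 14.41089 kN/m³.
A = π(1.2)² = 4.52389 m².
From F = γ·h_c·A, the centroid depth is h_c = 495/(14.41089 × 4.52389) = 7.59281 m.
The centroid is at the centre, 1.2 m below the top of the plate, so the highest point sits at h_top = 7.59281 − 1.2 = 6.39281 m below the surface.

d_top ≈ 6.39 m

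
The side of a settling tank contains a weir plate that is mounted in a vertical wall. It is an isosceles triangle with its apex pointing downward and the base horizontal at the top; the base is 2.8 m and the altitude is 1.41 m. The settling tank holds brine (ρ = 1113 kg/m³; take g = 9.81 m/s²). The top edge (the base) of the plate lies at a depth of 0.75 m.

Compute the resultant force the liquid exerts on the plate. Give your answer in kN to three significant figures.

F ≈ 26.3 kN

γ = ρg = 1113 × 9.81 / 1000 = 10.91853 kN/m³.
With the apex down, the centroid sits h/3 = 1.41/3 = 0.47 m below the base (the top edge), so the centroid depth is h_c = 0.75 + 0.47 = 1.22 m.
A = ½ × 2.8 × 1.41 = 1.974 m².
Resultant F = γ·h_c·A = 10.91853 × 1.22 × 1.974 = 26.2949 kN.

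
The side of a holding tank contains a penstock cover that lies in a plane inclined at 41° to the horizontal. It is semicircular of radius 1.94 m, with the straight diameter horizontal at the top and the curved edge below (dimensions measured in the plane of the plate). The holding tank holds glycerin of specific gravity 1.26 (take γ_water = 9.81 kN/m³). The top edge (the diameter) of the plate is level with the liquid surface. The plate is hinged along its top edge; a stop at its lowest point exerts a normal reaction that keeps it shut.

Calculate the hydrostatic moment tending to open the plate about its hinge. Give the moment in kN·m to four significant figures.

γ = 1.26 × 9.81 = 12.3606 kN/m³.
Let θ = 41° be the plate's angle to the horizontal; measure y along the incline from where the plane meets the free surface. Vertical depth h = y·sinθ with sinθ = 0.656059.
The centroid of a semicircle lies 4r/(3π) = 0.823362 m from the diameter, here below the top edge, so y_c = 0.823362 m and h_c = 0.823362 × 0.656059 = 0.540174 m.
A = πr²/2 = π × 1.94²/2 = 5.91185 m².
Resultant F = γ·h_c·A = 12.3606 × 0.540174 × 5.91185 = 39.4727 kN.
I_c = (π/8 − 8/(9π))·r⁴ = 0.109757 × 1.94⁴ = 1.55467 m⁴.
Centre of pressure: y_p = y_c + I_c/(y_c·A) = 0.823362 + 1.55467/(0.823362 × 5.91185) = 0.823362 + 0.319392 = 1.14275 m along the plane.
The resultant acts 0.823362 + 0.319392 = 1.14275 m (along the plate) below the hinge at the top edge, so the moment about the hinge is M = F × 1.14275 = 39.4727 × 1.14275 = 45.1074 kN·m.

M ≈ 45.11 kN·m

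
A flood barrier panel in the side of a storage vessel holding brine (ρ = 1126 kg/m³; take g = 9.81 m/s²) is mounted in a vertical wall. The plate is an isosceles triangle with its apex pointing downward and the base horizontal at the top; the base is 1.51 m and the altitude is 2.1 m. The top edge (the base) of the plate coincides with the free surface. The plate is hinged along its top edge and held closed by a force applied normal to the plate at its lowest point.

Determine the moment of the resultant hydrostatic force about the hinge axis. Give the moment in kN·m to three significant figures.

γ = ρg = 1126 × 9.81 / 1000 = 11.04606 kN/m³.
With the apex down, the centroid sits h/3 = 2.1/3 = 0.7 m below the base (the top edge), so the centroid depth is h_c = 0.7 m.
A = ½ × 1.51 × 2.1 = 1.5855 m².
Resultant F = γ·h_c·A = 11.04606 × 0.7 × 1.5855 = 12.2595 kN.
I_c = b·h³/36 = 1.51 × 2.1³/36 = 0.388448 m⁴.
Centre of pressure: y_p = y_c + I_c/(y_c·A) = 0.7 + 0.388448/(0.7 × 1.5855) = 0.7 + 0.35 = 1.05 m along the plane.
The resultant acts 0.7 + 0.35 = 1.05 m (along the plate) below the hinge at the top edge, so the moment about the hinge is M = F × 1.05 = 12.2595 × 1.05 = 12.8725 kN·m.

M ≈ 12.9 kN·m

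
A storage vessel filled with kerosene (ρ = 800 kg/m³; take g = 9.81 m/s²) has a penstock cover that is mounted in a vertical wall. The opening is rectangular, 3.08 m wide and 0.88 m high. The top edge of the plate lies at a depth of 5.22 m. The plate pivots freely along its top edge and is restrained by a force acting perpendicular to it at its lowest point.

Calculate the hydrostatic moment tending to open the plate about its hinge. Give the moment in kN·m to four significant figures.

M ≈ 54.35 kN·m

γ = ρg = 800 × 9.81 / 1000 = 7.848 kN/m³.
The centroid lies 0.88/2 = 0.44 m below the top edge, so the centroid depth is h_c = 5.22 + 0.44 = 5.66 m.
A = 3.08 × 0.88 = 2.7104 m².
Resultant F = γ·h_c·A = 7.848 × 5.66 × 2.7104 = 120.395 kN.
I_c = b·h³/12 = 3.08 × 0.88³/12 = 0.174911 m⁴.
Centre of pressure: y_p = y_c + I_c/(y_c·A) = 5.66 + 0.174911/(5.66 × 2.7104) = 5.66 + 0.0114016 = 5.6714 m along the plane.
The resultant acts 0.44 + 0.0114016 = 0.451402 m (along the plate) below the hinge at the top edge, so the moment about the hinge is M = F × 0.451402 = 120.395 × 0.451402 = 54.3465 kN·m.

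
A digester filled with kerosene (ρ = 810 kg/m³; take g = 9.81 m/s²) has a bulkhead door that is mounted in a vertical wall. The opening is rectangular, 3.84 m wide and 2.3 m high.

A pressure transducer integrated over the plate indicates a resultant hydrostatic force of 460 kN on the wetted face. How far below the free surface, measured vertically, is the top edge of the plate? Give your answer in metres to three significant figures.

d_top ≈ 5.40 m

γ = ρg = 810 × 9.81 / 1000 = 7.9461 kN/m³.
A = 3.84 × 2.3 = 8.832 m².
From F = γ·h_c·A, the centroid depth is h_c = 460/(7.9461 × 8.832) = 6.55458 m.
The centroid lies 2.3/2 = 1.15 m below the top edge, so the top edge sits at h_top = 6.55458 − 1.15 = 5.40458 m below the surface.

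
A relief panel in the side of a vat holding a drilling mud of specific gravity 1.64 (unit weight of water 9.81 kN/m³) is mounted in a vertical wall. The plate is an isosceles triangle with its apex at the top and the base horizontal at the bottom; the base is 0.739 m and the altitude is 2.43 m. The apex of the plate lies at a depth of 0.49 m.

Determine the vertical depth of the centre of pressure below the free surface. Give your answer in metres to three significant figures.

h_p = 2.27 m

γ = 1.64 × 9.81 = 16.0884 kN/m³.
With the apex up, the centroid sits 2h/3 = 2 × 2.43/3 = 1.62 m below the apex, so the centroid depth is h_c = 0.49 + 1.62 = 2.11 m.
A = ½ × 0.739 × 2.43 = 0.897885 m².
Resultant F = γ·h_c·A = 16.0884 × 2.11 × 0.897885 = 30.4801 kN.
I_c = b·h³/36 = 0.739 × 2.43³/36 = 0.294551 m⁴.
Centre of pressure: y_p = y_c + I_c/(y_c·A) = 2.11 + 0.294551/(2.11 × 0.897885) = 2.11 + 0.155474 = 2.26547 m along the plane.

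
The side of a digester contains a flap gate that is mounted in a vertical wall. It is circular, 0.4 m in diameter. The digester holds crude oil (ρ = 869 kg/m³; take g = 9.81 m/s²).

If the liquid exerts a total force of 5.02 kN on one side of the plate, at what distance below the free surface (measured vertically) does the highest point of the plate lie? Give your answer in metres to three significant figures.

γ = ρg = 869 × 9.81 / 1000 = 8.52489 kN/m³.
A = π(0.2)² = 0.125664 m².
From F = γ·h_c·A, the centroid depth is h_c = 5.02/(8.52489 × 0.125664) = 4.68602 m.
The centroid is at the centre, 0.2 m below the top of the plate, so the highest point sits at h_top = 4.68602 − 0.2 = 4.48602 m below the surface.

d_top ≈ 4.49 m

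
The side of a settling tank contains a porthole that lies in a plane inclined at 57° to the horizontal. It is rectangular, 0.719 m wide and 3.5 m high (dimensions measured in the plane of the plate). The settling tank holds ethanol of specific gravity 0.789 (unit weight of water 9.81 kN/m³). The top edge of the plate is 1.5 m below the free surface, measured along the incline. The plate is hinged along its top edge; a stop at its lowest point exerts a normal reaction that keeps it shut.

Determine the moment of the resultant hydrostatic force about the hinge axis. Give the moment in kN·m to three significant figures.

γ = 0.789 × 9.81 = 7.74009 kN/m³.
Let θ = 57° be the plate's angle to the horizontal; measure y along the incline from where the plane meets the free surface. Vertical depth h = y·sinθ with sinθ = 0.838671.
The centroid lies 3.5/2 = 1.75 m below the top edge, so y_c = 1.5 + 1.75 = 3.25 m and h_c = 3.25 × 0.838671 = 2.72568 m.
A = 0.719 × 3.5 = 2.5165 m².
Resultant F = γ·h_c·A = 7.74009 × 2.72568 × 2.5165 = 53.0906 kN.
I_c = b·h³/12 = 0.719 × 3.5³/12 = 2.56893 m⁴.
Centre of pressure: y_p = y_c + I_c/(y_c·A) = 3.25 + 2.56893/(3.25 × 2.5165) = 3.25 + 0.314103 = 3.5641 m along the plane.
The resultant acts 1.75 + 0.314103 = 2.0641 m (along the plate) below the hinge at the top edge, so the moment about the hinge is M = F × 2.0641 = 53.0906 × 2.0641 = 109.584 kN·m.

M ≈ 110 kN·m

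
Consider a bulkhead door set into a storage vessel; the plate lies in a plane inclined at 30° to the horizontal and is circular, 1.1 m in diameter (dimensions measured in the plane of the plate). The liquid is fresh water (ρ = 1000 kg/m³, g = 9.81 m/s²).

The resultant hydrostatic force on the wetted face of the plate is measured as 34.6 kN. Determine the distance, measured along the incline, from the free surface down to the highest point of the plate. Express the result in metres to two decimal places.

γ = ρg = 1000 × 9.81 = 9810 N/m³ = 9.81 kN/m³.
A = π(0.55)² = 0.950332 m².
From F = γ·h_c·A, the centroid depth is h_c = 34.6/(9.81 × 0.950332) = 3.71135 m.
Let θ = 30° be the plate's angle to the horizontal; measure y along the incline from where the plane meets the free surface. Vertical depth h = y·sinθ with sinθ = 0.500000.
Along the incline, y_c = h_c/sinθ = 3.71135/0.500000 = 7.4227 m.
The centroid is at the centre, 0.55 m below the top of the plate, so the highest point sits at y_top = 7.4227 − 0.55 = 6.8727 m along the incline.

y_top ≈ 6.87 m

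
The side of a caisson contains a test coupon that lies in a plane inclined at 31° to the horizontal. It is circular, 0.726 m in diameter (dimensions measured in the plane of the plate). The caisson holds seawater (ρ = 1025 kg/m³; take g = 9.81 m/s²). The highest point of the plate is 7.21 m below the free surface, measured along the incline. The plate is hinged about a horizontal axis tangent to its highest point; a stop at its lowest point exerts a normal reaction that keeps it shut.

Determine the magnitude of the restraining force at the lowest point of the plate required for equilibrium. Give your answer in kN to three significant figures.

P ≈ 8.21 kN

γ = ρg = 1025 × 9.81 / 1000 = 10.05525 kN/m³.
Let θ = 31° be the plate's angle to the horizontal; measure y along the incline from where the plane meets the free surface. Vertical depth h = y·sinθ with sinθ = 0.515038.
The centroid is at the centre, 0.363 m below the top of the plate, so y_c = 7.21 + 0.363 = 7.573 m and h_c = 7.573 × 0.515038 = 3.90038 m.
A = π(0.363)² = 0.413965 m².
Resultant F = γ·h_c·A = 10.05525 × 3.90038 × 0.413965 = 16.2354 kN.
I_c = πr⁴/4 = π × 0.363⁴/4 = 0.0136369 m⁴.
Centre of pressure: y_p = y_c + I_c/(y_c·A) = 7.573 + 0.0136369/(7.573 × 0.413965) = 7.573 + 0.00434995 = 7.57735 m along the plane.
The resultant acts 0.363 + 0.00434995 = 0.36735 m (along the plate) below the hinge at the top edge, so the moment about the hinge is M = F × 0.36735 = 16.2354 × 0.36735 = 5.96407 kN·m.
A normal force at the bottom, 0.726 m from the hinge, must supply this moment: P = 5.96407/0.726 = 8.21497 kN.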